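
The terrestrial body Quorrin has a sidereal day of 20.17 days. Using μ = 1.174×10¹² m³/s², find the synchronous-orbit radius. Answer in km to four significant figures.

r_sync ≈ 44870 km

T = 20.17 days = 1.743×10⁶ s.
A synchronous orbit has period T, so by Kepler's third law a = (μT²/4π²)^(1/3).
μT²/4π² = 1.174×10¹² × (1.743×10⁶)² / 39.48 = 9.031×10²² m³.
a = 4.487×10⁷ m = 44866 km.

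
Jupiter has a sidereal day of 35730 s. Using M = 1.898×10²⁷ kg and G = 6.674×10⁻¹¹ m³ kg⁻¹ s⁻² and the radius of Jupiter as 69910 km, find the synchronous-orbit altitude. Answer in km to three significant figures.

h_sync ≈ 90100 km

μ = GM = 6.674×10⁻¹¹ × 1.898×10²⁷ = 1.267×10¹⁷ m³/s².
A synchronous orbit has period T, so by Kepler's third law a = (μT²/4π²)^(1/3).
μT²/4π² = 1.267×10¹⁷ × (3.573×10⁴)² / 39.48 = 4.096×10²⁴ m³.
a = 1.600×10⁸ m = 1.6000×10⁵ km.
Altitude h = a − R = 1.6000×10⁵ − 69910 = 90094 km.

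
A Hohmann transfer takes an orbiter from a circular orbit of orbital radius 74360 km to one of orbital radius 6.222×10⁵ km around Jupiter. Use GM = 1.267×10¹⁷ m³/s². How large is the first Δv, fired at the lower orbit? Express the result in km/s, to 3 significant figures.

Δv ≈ 13.9 km/s

r₁ = 74360 km = 7.436×10⁷ m.
r₂ = 6.222×10⁵ km = 6.222×10⁸ m.
Transfer ellipse a_t = (r₁ + r₂)/2 = 3.483×10⁸ m.
At r₁: circular v_c1 = √(μ/r₁) = 41280 m/s; transfer-perijove v_p = √[μ(2/r₁ − 1/a_t)] = 55170 m/s.
Δv₁ = v_p − v_c1 = 13890 m/s.
= 13.89 km/s.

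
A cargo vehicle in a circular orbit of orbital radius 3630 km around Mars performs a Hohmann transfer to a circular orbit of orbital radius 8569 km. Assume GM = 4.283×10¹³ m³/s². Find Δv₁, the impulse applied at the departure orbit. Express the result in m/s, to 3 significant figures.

Δv ≈ 636 m/s

r₁ = 3630 km = 3.630×10⁶ m.
r₂ = 8569 km = 8.569×10⁶ m.
Transfer ellipse a_t = (r₁ + r₂)/2 = 6.100×10⁶ m.
At r₁: circular v_c1 = √(μ/r₁) = 3435 m/s; transfer-periapsis v_p = √[μ(2/r₁ − 1/a_t)] = 4071 m/s.
Δv₁ = v_p − v_c1 = 636.4 m/s.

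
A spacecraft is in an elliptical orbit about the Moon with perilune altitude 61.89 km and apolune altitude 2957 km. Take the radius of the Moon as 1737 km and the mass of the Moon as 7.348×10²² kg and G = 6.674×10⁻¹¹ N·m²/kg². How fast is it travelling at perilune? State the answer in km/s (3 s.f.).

v ≈ 1.99 km/s

μ = GM = 6.674×10⁻¹¹ × 7.348×10²² = 4.904×10¹² m³/s².
r_p = 1737 + 61.89 = 1798.9 km = 1.7989×10⁶ m.
r_a = 1737 + 2957 = 4694.0 km = 4.6940×10⁶ m.
Semi-major axis a = (r_p + r_a)/2 = 3246.4 km = 3.246×10⁶ m.
Vis-viva: v² = μ(2/r − 1/a) = 4.904×10¹² × (1.112×10⁻⁶ − 3.080×10⁻⁷) = 3.942×10⁶ m²/s².
v = 1985 m/s = 1.985 km/s.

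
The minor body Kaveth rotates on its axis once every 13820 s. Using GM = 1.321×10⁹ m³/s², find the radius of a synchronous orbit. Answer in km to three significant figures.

r_sync ≈ 186 km

A synchronous orbit has period T, so by Kepler's third law a = (μT²/4π²)^(1/3).
μT²/4π² = 1.321×10⁹ × (1.382×10⁴)² / 39.48 = 6.391×10¹⁵ m³.
a = 1.856×10⁵ m = 185.58 km.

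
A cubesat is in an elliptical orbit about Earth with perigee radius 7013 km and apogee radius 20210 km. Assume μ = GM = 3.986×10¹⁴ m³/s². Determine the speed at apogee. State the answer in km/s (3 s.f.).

v ≈ 3.19 km/s

Semi-major axis a = (r_p + r_a)/2 = 13612 km = 1.361×10⁷ m.
Vis-viva: v² = μ(2/r − 1/a) = 3.986×10¹⁴ × (9.896×10⁻⁸ − 7.347×10⁻⁸) = 1.016×10⁷ m²/s².
v = 3188 m/s = 3.188 km/s.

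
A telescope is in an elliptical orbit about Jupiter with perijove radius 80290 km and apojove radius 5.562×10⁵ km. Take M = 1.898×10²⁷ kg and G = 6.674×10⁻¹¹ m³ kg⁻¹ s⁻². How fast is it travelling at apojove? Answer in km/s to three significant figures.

v ≈ 7.58 km/s

μ = GM = 6.674×10⁻¹¹ × 1.898×10²⁷ = 1.267×10¹⁷ m³/s².
Semi-major axis a = (r_p + r_a)/2 = 3.1824×10⁵ km = 3.182×10⁸ m.
Vis-viva: v² = μ(2/r − 1/a) = 1.267×10¹⁷ × (3.596×10⁻⁹ − 3.142×10⁻⁹) = 5.746×10⁷ m²/s².
v = 7580 m/s = 7.580 km/s.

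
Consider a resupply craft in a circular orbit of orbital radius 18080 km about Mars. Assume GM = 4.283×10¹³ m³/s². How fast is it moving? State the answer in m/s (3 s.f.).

r = 18080 km = 1.808×10⁷ m.
For a circular orbit v = √(μ/r) = √(4.283×10¹³ / 1.808×10⁷) = √(2.369×10⁶) = 1539 m/s.

v ≈ 1540 m/s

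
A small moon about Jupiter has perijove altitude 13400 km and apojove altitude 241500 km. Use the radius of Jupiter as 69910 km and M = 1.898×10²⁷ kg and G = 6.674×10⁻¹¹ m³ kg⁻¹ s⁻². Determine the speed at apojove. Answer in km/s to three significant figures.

μ = GM = 6.674×10⁻¹¹ × 1.898×10²⁷ = 1.267×10¹⁷ m³/s².
r_p = 69910 + 13400 = 83310 km = 8.3310×10⁷ m.
r_a = 69910 + 241500 = 311410 km = 3.1141×10⁸ m.
Semi-major axis a = (r_p + r_a)/2 = 1.9736×10⁵ km = 1.974×10⁸ m.
Vis-viva: v² = μ(2/r − 1/a) = 1.267×10¹⁷ × (6.422×10⁻⁹ − 5.067×10⁻⁹) = 1.717×10⁸ m²/s².
v = 13100 m/s = 13.10 km/s.

v ≈ 13.1 km/s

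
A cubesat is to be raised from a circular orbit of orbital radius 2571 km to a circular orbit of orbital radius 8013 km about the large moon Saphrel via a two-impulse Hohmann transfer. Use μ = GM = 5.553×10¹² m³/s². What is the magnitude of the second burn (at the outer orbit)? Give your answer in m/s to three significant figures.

Δv ≈ 252 m/s

r₁ = 2571 km = 2.571×10⁶ m.
r₂ = 8013 km = 8.013×10⁶ m.
Transfer ellipse a_t = (r₁ + r₂)/2 = 5.292×10⁶ m.
At r₁: circular v_c1 = √(μ/r₁) = 1470 m/s; transfer-periapsis v_p = √[μ(2/r₁ − 1/a_t)] = 1808 m/s.
At r₂: circular v_c2 = √(μ/r₂) = 832.5 m/s; transfer-apoapsis v_a = √[μ(2/r₂ − 1/a_t)] = 580.2 m/s.
Δv₂ = v_c2 − v_a = 252.2 m/s.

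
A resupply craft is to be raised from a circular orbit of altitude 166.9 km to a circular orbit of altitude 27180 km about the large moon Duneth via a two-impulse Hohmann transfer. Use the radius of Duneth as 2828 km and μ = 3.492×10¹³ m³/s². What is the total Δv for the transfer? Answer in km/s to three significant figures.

Δv_total ≈ 1.81 km/s

r₁ = 2828 + 166.9 = 2994.9 km = 2.9949×10⁶ m.
r₂ = 2828 + 27180 = 30008 km = 3.0008×10⁷ m.
Transfer ellipse a_t = (r₁ + r₂)/2 = 1.650×10⁷ m.
At r₁: circular v_c1 = √(μ/r₁) = 3415 m/s; transfer-periapsis v_p = √[μ(2/r₁ − 1/a_t)] = 4605 m/s.
Δv₁ = v_p − v_c1 = 1190 m/s.
At r₂: circular v_c2 = √(μ/r₂) = 1079 m/s; transfer-apoapsis v_a = √[μ(2/r₂ − 1/a_t)] = 459.6 m/s.
Δv₂ = v_c2 − v_a = 619.2 m/s.
Total Δv = Δv₁ + Δv₂ = 1809 m/s = 1.809 km/s.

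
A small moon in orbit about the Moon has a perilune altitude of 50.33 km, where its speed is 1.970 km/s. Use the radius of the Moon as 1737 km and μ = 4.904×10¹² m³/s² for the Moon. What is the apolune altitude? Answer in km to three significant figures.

apolune altitude ≈ 2580 km

r_p = 1737 + 50.33 = 1787.3 km = 1.787×10⁶ m.
Specific energy ε = v²/2 − μ/r = -8.033×10⁵ J/kg, so a = −μ/(2ε) = 3.052×10⁶ m.
The apsides satisfy r_p + r_a = 2a, so the apolune radius is 2a − r_p = 4.317×10⁶ m = 4317.4 km.
Apolune altitude = 4317.4 − 1737 = 2580.4 km.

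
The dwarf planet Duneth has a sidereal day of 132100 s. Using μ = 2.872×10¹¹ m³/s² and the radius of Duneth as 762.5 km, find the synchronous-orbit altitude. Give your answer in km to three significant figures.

h_sync ≈ 4260 km

A synchronous orbit has period T, so by Kepler's third law a = (μT²/4π²)^(1/3).
μT²/4π² = 2.872×10¹¹ × (1.321×10⁵)² / 39.48 = 1.269×10²⁰ m³.
a = 5.026×10⁶ m = 5025.9 km.
Altitude h = a − R = 5025.9 − 762.5 = 4263.4 km.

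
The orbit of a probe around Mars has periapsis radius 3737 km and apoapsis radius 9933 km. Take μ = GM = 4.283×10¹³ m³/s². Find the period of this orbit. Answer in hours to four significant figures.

T ≈ 4.766 hours

Semi-major axis a = (r_p + r_a)/2 = (3737.0 + 9933.0)/2 = 6835.0 km = 6.835×10⁶ m.
By Kepler's third law T = 2π√(a³/μ) = 2π × 2.730×10³ = 1.716×10⁴ s.
= 4.766 hours.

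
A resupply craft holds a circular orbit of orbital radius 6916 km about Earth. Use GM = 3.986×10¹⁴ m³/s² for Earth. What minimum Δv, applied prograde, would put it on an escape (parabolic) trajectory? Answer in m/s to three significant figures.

r = 6916 km = 6.916×10⁶ m.
Circular speed v_c = √(μ/r) = 7592 m/s.
Escape speed v_esc = √(2μ/r) = √2 × v_c = 10740 m/s.
Δv = v_esc − v_c = 3145 m/s.

Δv ≈ 3140 m/s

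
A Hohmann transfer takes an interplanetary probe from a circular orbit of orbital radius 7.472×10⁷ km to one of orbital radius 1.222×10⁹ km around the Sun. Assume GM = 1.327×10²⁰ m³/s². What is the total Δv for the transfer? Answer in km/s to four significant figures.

r₁ = 7.472×10⁷ km = 7.472×10¹⁰ m.
r₂ = 1.222×10⁹ km = 1.222×10¹² m.
Transfer ellipse a_t = (r₁ + r₂)/2 = 6.484×10¹¹ m.
At r₁: circular v_c1 = √(μ/r₁) = 42140 m/s; transfer-perihelion v_p = √[μ(2/r₁ − 1/a_t)] = 57860 m/s.
Δv₁ = v_p − v_c1 = 15710 m/s.
At r₂: circular v_c2 = √(μ/r₂) = 10420 m/s; transfer-aphelion v_a = √[μ(2/r₂ − 1/a_t)] = 3538 m/s.
Δv₂ = v_c2 − v_a = 6883 m/s.
Total Δv = Δv₁ + Δv₂ = 22600 m/s = 22.60 km/s.

Δv_total ≈ 22.60 km/s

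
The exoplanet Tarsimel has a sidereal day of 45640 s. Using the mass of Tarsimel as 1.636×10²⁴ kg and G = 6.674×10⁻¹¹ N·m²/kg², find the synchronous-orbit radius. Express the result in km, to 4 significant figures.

r_sync ≈ 17930 km

μ = GM = 6.674×10⁻¹¹ × 1.636×10²⁴ = 1.092×10¹⁴ m³/s².
A synchronous orbit has period T, so by Kepler's third law a = (μT²/4π²)^(1/3).
μT²/4π² = 1.092×10¹⁴ × (4.564×10⁴)² / 39.48 = 5.761×10²¹ m³.
a = 1.793×10⁷ m = 17927 km.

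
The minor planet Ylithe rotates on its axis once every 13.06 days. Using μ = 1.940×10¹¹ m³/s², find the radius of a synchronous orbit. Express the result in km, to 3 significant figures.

T = 13.06 days = 1.128×10⁶ s.
A synchronous orbit has period T, so by Kepler's third law a = (μT²/4π²)^(1/3).
μT²/4π² = 1.940×10¹¹ × (1.128×10⁶)² / 39.48 = 6.257×10²¹ m³.
a = 1.843×10⁷ m = 18427 km.

r_sync ≈ 18400 km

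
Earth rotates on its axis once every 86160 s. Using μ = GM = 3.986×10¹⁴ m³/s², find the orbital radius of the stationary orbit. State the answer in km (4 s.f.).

A synchronous orbit has period T, so by Kepler's third law a = (μT²/4π²)^(1/3).
μT²/4π² = 3.986×10¹⁴ × (8.616×10⁴)² / 39.48 = 7.495×10²² m³.
a = 4.216×10⁷ m = 42163 km.

r_sync ≈ 42160 km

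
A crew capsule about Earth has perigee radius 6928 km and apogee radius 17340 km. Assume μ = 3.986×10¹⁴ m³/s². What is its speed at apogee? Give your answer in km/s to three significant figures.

v ≈ 3.62 km/s

Semi-major axis a = (r_p + r_a)/2 = 12134 km = 1.213×10⁷ m.
Vis-viva: v² = μ(2/r − 1/a) = 3.986×10¹⁴ × (1.153×10⁻⁷ − 8.241×10⁻⁸) = 1.312×10⁷ m²/s².
v = 3623 m/s = 3.623 km/s.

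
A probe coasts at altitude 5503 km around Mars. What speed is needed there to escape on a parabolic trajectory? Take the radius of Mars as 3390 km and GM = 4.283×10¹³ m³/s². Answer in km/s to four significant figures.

r = 3390 + 5503 = 8893.0 km = 8.8930×10⁶ m.
Escape speed v_esc = √(2μ/r) = √(2 × 4.283×10¹³ / 8.893×10⁶) = √(9.632×10⁶) = 3104 m/s.
= 3.104 km/s.

v_esc ≈ 3.104 km/s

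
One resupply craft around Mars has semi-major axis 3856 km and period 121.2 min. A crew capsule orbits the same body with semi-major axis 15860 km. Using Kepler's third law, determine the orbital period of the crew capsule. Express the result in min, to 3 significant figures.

Kepler's third law: T² ∝ a³, so T₂ = T₁ (a₂/a₁)^(3/2).
a₂/a₁ = 4.113, (a₂/a₁)^(3/2) = 8.342.
T₂ = 121.2 × 8.342 = 1011 min.

T₂ ≈ 1010 min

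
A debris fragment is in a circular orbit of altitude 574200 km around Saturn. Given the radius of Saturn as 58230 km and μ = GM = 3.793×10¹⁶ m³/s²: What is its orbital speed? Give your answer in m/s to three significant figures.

v ≈ 7740 m/s

r = 58230 + 574200 = 632430 km = 6.3243×10⁸ m.
For a circular orbit v = √(μ/r) = √(3.793×10¹⁶ / 6.324×10⁸) = √(5.998×10⁷) = 7744 m/s.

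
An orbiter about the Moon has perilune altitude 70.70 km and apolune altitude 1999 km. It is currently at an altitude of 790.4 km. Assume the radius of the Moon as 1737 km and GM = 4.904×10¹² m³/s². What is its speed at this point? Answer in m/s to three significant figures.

v ≈ 1450 m/s

r_p = 1737 + 70.70 = 1807.7 km = 1.8077×10⁶ m.
r_a = 1737 + 1999 = 3736.0 km = 3.7360×10⁶ m.
r = 1737 + 790.4 = 2527.4 km = 2.527×10⁶ m.
Semi-major axis a = (r_p + r_a)/2 = 2771.8 km = 2.772×10⁶ m.
Vis-viva: v² = μ(2/r − 1/a) = 4.904×10¹² × (7.913×10⁻⁷ − 3.608×10⁻⁷) = 2.111×10⁶ m²/s².
v = 1453 m/s.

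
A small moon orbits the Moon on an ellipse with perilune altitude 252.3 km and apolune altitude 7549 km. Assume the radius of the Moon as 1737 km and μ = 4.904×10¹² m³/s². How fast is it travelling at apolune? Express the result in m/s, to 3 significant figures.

v ≈ 432 m/s

r_p = 1737 + 252.3 = 1989.3 km = 1.9893×10⁶ m.
r_a = 1737 + 7549 = 9286.0 km = 9.2860×10⁶ m.
Semi-major axis a = (r_p + r_a)/2 = 5637.6 km = 5.638×10⁶ m.
Vis-viva: v² = μ(2/r − 1/a) = 4.904×10¹² × (2.154×10⁻⁷ − 1.774×10⁻⁷) = 1.863×10⁵ m²/s².
v = 431.7 m/s.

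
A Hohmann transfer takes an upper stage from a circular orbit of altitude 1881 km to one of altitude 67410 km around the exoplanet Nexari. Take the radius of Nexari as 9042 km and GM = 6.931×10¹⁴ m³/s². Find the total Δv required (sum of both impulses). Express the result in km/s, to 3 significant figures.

Δv_total ≈ 4.08 km/s

r₁ = 9042 + 1881 = 10923 km = 1.0923×10⁷ m.
r₂ = 9042 + 67410 = 76452 km = 7.6452×10⁷ m.
Transfer ellipse a_t = (r₁ + r₂)/2 = 4.369×10⁷ m.
At r₁: circular v_c1 = √(μ/r₁) = 7966 m/s; transfer-periapsis v_p = √[μ(2/r₁ − 1/a_t)] = 10540 m/s.
Δv₁ = v_p − v_c1 = 2572 m/s.
At r₂: circular v_c2 = √(μ/r₂) = 3011 m/s; transfer-apoapsis v_a = √[μ(2/r₂ − 1/a_t)] = 1506 m/s.
Δv₂ = v_c2 − v_a = 1505 m/s.
Total Δv = Δv₁ + Δv₂ = 4077 m/s = 4.077 km/s.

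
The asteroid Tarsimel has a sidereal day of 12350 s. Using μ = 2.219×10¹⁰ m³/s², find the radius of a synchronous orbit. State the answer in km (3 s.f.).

A synchronous orbit has period T, so by Kepler's third law a = (μT²/4π²)^(1/3).
μT²/4π² = 2.219×10¹⁰ × (1.235×10⁴)² / 39.48 = 8.573×10¹⁶ m³.
a = 4.409×10⁵ m = 440.94 km.

r_sync ≈ 441 km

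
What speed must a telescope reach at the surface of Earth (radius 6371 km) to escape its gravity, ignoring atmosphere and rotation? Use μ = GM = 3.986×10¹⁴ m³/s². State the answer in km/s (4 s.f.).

r = R = 6.371×10⁶ m.
Escape speed v_esc = √(2μ/r) = √(2 × 3.986×10¹⁴ / 6.371×10⁶) = √(1.251×10⁸) = 11190 m/s.
= 11.19 km/s.

v_esc ≈ 11.19 km/s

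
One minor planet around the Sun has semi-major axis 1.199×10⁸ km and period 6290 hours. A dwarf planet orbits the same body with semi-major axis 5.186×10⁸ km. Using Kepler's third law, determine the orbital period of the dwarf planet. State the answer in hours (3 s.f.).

T₂ ≈ 56600 hours

Kepler's third law: T² ∝ a³, so T₂ = T₁ (a₂/a₁)^(3/2).
a₂/a₁ = 4.325, (a₂/a₁)^(3/2) = 8.995.
T₂ = 6290 × 8.995 = 56580 hours.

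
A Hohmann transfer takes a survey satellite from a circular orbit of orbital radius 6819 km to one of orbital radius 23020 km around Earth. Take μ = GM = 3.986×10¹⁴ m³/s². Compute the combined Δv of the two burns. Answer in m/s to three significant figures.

Δv_total ≈ 3200 m/s

r₁ = 6819 km = 6.819×10⁶ m.
r₂ = 23020 km = 2.302×10⁷ m.
Transfer ellipse a_t = (r₁ + r₂)/2 = 1.492×10⁷ m.
At r₁: circular v_c1 = √(μ/r₁) = 7646 m/s; transfer-perigee v_p = √[μ(2/r₁ − 1/a_t)] = 9497 m/s.
Δv₁ = v_p − v_c1 = 1851 m/s.
At r₂: circular v_c2 = √(μ/r₂) = 4161 m/s; transfer-apogee v_a = √[μ(2/r₂ − 1/a_t)] = 2813 m/s.
Δv₂ = v_c2 − v_a = 1348 m/s.
Total Δv = Δv₁ + Δv₂ = 3199 m/s.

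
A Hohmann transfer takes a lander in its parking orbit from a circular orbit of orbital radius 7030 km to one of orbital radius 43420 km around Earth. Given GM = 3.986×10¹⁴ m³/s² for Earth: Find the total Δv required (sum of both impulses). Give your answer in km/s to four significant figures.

Δv_total ≈ 3.780 km/s

r₁ = 7030 km = 7.030×10⁶ m.
r₂ = 43420 km = 4.342×10⁷ m.
Transfer ellipse a_t = (r₁ + r₂)/2 = 2.522×10⁷ m.
At r₁: circular v_c1 = √(μ/r₁) = 7530 m/s; transfer-perigee v_p = √[μ(2/r₁ − 1/a_t)] = 9879 m/s.
Δv₁ = v_p − v_c1 = 2349 m/s.
At r₂: circular v_c2 = √(μ/r₂) = 3030 m/s; transfer-apogee v_a = √[μ(2/r₂ − 1/a_t)] = 1600 m/s.
Δv₂ = v_c2 − v_a = 1430 m/s.
Total Δv = Δv₁ + Δv₂ = 3780 m/s = 3.780 km/s.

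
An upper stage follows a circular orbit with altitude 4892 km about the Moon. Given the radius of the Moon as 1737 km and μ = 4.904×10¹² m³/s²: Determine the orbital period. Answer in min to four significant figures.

r = 1737 + 4892 = 6629.0 km = 6.6290×10⁶ m.
Kepler's third law: T = 2π√(r³/μ) = 2π√((6.629×10⁶)³ / 4.904×10¹²).
r³/μ = 5.940×10⁷ s², so T = 2π × 7.707×10³ = 4.843×10⁴ s.
Converting: 4.843×10⁴ s ÷ 60.00 = 807.1 min.

T ≈ 807.1 min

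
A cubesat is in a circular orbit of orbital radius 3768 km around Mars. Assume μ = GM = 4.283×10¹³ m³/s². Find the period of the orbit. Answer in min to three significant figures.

T ≈ 117 min

r = 3768 km = 3.768×10⁶ m.
Kepler's third law: T = 2π√(r³/μ) = 2π√((3.768×10⁶)³ / 4.283×10¹³).
r³/μ = 1.249×10⁶ s², so T = 2π × 1.118×10³ = 7.022×10³ s.
Converting: 7.022×10³ s ÷ 60.00 = 117.0 min.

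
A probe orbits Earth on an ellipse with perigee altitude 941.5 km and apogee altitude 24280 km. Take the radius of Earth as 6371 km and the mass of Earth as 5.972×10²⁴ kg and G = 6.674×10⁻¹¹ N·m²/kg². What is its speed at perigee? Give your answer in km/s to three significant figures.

v ≈ 9.38 km/s

μ = GM = 6.674×10⁻¹¹ × 5.972×10²⁴ = 3.986×10¹⁴ m³/s².
r_p = 6371 + 941.5 = 7312.5 km = 7.3125×10⁶ m.
r_a = 6371 + 24280 = 30651 km = 3.0651×10⁷ m.
Semi-major axis a = (r_p + r_a)/2 = 18982 km = 1.898×10⁷ m.
Vis-viva: v² = μ(2/r − 1/a) = 3.986×10¹⁴ × (2.735×10⁻⁷ − 5.268×10⁻⁸) = 8.801×10⁷ m²/s².
v = 9382 m/s = 9.382 km/s.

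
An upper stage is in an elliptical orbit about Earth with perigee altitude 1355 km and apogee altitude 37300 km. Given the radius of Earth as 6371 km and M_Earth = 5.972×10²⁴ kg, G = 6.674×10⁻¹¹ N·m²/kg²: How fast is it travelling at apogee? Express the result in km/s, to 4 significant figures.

v ≈ 1.656 km/s

μ = GM = 6.674×10⁻¹¹ × 5.972×10²⁴ = 3.986×10¹⁴ m³/s².
r_p = 6371 + 1355 = 7726.0 km = 7.7260×10⁶ m.
r_a = 6371 + 37300 = 43671 km = 4.3671×10⁷ m.
Semi-major axis a = (r_p + r_a)/2 = 25698 km = 2.570×10⁷ m.
Vis-viva: v² = μ(2/r − 1/a) = 3.986×10¹⁴ × (4.580×10⁻⁸ − 3.891×10⁻⁸) = 2.744×10⁶ m²/s².
v = 1656 m/s = 1.656 km/s.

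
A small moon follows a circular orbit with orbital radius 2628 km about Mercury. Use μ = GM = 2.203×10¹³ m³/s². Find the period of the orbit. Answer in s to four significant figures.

r = 2628 km = 2.628×10⁶ m.
Kepler's third law: T = 2π√(r³/μ) = 2π√((2.628×10⁶)³ / 2.203×10¹³).
r³/μ = 8.239×10⁵ s², so T = 2π × 9.077×10² = 5.703×10³ s.

T ≈ 5703 s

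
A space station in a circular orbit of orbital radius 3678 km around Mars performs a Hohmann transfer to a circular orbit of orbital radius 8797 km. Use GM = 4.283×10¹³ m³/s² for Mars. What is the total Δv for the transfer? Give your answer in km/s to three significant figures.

r₁ = 3678 km = 3.678×10⁶ m.
r₂ = 8797 km = 8.797×10⁶ m.
Transfer ellipse a_t = (r₁ + r₂)/2 = 6.238×10⁶ m.
At r₁: circular v_c1 = √(μ/r₁) = 3412 m/s; transfer-periapsis v_p = √[μ(2/r₁ − 1/a_t)] = 4053 m/s.
Δv₁ = v_p − v_c1 = 640.1 m/s.
At r₂: circular v_c2 = √(μ/r₂) = 2207 m/s; transfer-apoapsis v_a = √[μ(2/r₂ − 1/a_t)] = 1694 m/s.
Δv₂ = v_c2 − v_a = 512.1 m/s.
Total Δv = Δv₁ + Δv₂ = 1152 m/s = 1.152 km/s.

Δv_total ≈ 1.15 km/s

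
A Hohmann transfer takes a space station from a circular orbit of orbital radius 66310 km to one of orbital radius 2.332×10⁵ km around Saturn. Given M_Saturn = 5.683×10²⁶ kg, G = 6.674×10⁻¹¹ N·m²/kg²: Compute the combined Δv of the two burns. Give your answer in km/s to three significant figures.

μ = GM = 6.674×10⁻¹¹ × 5.683×10²⁶ = 3.793×10¹⁶ m³/s².
r₁ = 66310 km = 6.631×10⁷ m.
r₂ = 2.332×10⁵ km = 2.332×10⁸ m.
Transfer ellipse a_t = (r₁ + r₂)/2 = 1.498×10⁸ m.
At r₁: circular v_c1 = √(μ/r₁) = 23920 m/s; transfer-perikrone v_p = √[μ(2/r₁ − 1/a_t)] = 29840 m/s.
Δv₁ = v_p − v_c1 = 5928 m/s.
At r₂: circular v_c2 = √(μ/r₂) = 12750 m/s; transfer-apokrone v_a = √[μ(2/r₂ − 1/a_t)] = 8486 m/s.
Δv₂ = v_c2 − v_a = 4267 m/s.
Total Δv = Δv₁ + Δv₂ = 10200 m/s = 10.20 km/s.

Δv_total ≈ 10.2 km/s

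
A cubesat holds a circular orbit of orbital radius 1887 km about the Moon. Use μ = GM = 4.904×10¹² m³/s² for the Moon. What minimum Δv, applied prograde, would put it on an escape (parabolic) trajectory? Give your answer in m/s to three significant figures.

r = 1887 km = 1.887×10⁶ m.
Circular speed v_c = √(μ/r) = 1612 m/s.
Escape speed v_esc = √(2μ/r) = √2 × v_c = 2280 m/s.
Δv = v_esc − v_c = 667.7 m/s.

Δv ≈ 668 m/s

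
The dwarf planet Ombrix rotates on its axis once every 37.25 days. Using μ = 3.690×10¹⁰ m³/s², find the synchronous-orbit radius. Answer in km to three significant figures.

T = 37.25 days = 3.218×10⁶ s.
A synchronous orbit has period T, so by Kepler's third law a = (μT²/4π²)^(1/3).
μT²/4π² = 3.690×10¹⁰ × (3.218×10⁶)² / 39.48 = 9.682×10²¹ m³.
a = 2.131×10⁷ m = 21313 km.

r_sync ≈ 21300 km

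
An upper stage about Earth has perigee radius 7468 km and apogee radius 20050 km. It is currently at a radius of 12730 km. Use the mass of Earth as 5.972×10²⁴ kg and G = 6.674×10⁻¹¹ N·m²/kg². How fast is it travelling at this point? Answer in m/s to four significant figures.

μ = GM = 6.674×10⁻¹¹ × 5.972×10²⁴ = 3.986×10¹⁴ m³/s².
Semi-major axis a = (r_p + r_a)/2 = 13759 km = 1.376×10⁷ m.
Vis-viva: v² = μ(2/r − 1/a) = 3.986×10¹⁴ × (1.571×10⁻⁷ − 7.268×10⁻⁸) = 3.365×10⁷ m²/s².
v = 5801 m/s.

v ≈ 5801 m/s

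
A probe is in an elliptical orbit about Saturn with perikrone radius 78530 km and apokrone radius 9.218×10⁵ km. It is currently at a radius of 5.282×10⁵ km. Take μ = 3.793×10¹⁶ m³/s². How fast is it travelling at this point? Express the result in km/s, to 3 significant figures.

v ≈ 8.23 km/s

Semi-major axis a = (r_p + r_a)/2 = 5.0016×10⁵ km = 5.002×10⁸ m.
Vis-viva: v² = μ(2/r − 1/a) = 3.793×10¹⁶ × (3.786×10⁻⁹ − 1.999×10⁻⁹) = 6.778×10⁷ m²/s².
v = 8233 m/s = 8.233 km/s.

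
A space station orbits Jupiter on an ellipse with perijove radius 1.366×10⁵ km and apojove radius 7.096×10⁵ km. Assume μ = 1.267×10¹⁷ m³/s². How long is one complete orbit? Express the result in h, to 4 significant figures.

T ≈ 42.67 h

Semi-major axis a = (r_p + r_a)/2 = (1.3660×10⁵ + 7.0960×10⁵)/2 = 4.2310×10⁵ km = 4.231×10⁸ m.
By Kepler's third law T = 2π√(a³/μ) = 2π × 2.445×10⁴ = 1.536×10⁵ s.
= 42.67 h.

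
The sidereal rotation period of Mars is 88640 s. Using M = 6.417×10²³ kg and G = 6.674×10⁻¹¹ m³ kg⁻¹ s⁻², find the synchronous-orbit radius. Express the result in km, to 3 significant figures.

r_sync ≈ 20400 km

μ = GM = 6.674×10⁻¹¹ × 6.417×10²³ = 4.283×10¹³ m³/s².
A synchronous orbit has period T, so by Kepler's third law a = (μT²/4π²)^(1/3).
μT²/4π² = 4.283×10¹³ × (8.864×10⁴)² / 39.48 = 8.524×10²¹ m³.
a = 2.043×10⁷ m = 20427 km.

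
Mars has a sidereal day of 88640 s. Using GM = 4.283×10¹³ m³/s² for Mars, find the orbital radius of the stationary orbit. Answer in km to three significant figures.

r_sync ≈ 20400 km

A synchronous orbit has period T, so by Kepler's third law a = (μT²/4π²)^(1/3).
μT²/4π² = 4.283×10¹³ × (8.864×10⁴)² / 39.48 = 8.524×10²¹ m³.
a = 2.043×10⁷ m = 20428 km.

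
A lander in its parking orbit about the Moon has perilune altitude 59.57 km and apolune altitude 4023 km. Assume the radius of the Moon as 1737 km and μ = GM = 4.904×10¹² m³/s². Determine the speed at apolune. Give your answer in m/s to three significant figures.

r_p = 1737 + 59.57 = 1796.6 km = 1.7966×10⁶ m.
r_a = 1737 + 4023 = 5760.0 km = 5.7600×10⁶ m.
Semi-major axis a = (r_p + r_a)/2 = 3778.3 km = 3.778×10⁶ m.
Vis-viva: v² = μ(2/r − 1/a) = 4.904×10¹² × (3.472×10⁻⁷ − 2.647×10⁻⁷) = 4.048×10⁵ m²/s².
v = 636.3 m/s.

v ≈ 636 m/s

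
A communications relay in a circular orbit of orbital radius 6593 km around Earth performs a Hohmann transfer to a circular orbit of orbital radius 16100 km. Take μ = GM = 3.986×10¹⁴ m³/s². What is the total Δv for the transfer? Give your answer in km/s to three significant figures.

Δv_total ≈ 2.67 km/s

r₁ = 6593 km = 6.593×10⁶ m.
r₂ = 16100 km = 1.610×10⁷ m.
Transfer ellipse a_t = (r₁ + r₂)/2 = 1.135×10⁷ m.
At r₁: circular v_c1 = √(μ/r₁) = 7775 m/s; transfer-perigee v_p = √[μ(2/r₁ − 1/a_t)] = 9262 m/s.
Δv₁ = v_p − v_c1 = 1487 m/s.
At r₂: circular v_c2 = √(μ/r₂) = 4976 m/s; transfer-apogee v_a = √[μ(2/r₂ − 1/a_t)] = 3793 m/s.
Δv₂ = v_c2 − v_a = 1183 m/s.
Total Δv = Δv₁ + Δv₂ = 2669 m/s = 2.669 km/s.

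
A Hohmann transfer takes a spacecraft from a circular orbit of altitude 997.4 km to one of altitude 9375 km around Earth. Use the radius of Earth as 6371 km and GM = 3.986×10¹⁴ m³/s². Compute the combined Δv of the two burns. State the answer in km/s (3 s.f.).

Δv_total ≈ 2.24 km/s

r₁ = 6371 + 997.4 = 7368.4 km = 7.3684×10⁶ m.
r₂ = 6371 + 9375 = 15746 km = 1.5746×10⁷ m.
Transfer ellipse a_t = (r₁ + r₂)/2 = 1.156×10⁷ m.
At r₁: circular v_c1 = √(μ/r₁) = 7355 m/s; transfer-perigee v_p = √[μ(2/r₁ − 1/a_t)] = 8585 m/s.
Δv₁ = v_p − v_c1 = 1230 m/s.
At r₂: circular v_c2 = √(μ/r₂) = 5031 m/s; transfer-apogee v_a = √[μ(2/r₂ − 1/a_t)] = 4017 m/s.
Δv₂ = v_c2 − v_a = 1014 m/s.
Total Δv = Δv₁ + Δv₂ = 2244 m/s = 2.244 km/s.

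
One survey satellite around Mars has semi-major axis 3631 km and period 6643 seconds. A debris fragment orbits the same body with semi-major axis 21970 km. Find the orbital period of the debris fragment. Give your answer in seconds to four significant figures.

T₂ ≈ 98870 seconds

Kepler's third law: T² ∝ a³, so T₂ = T₁ (a₂/a₁)^(3/2).
a₂/a₁ = 6.051, (a₂/a₁)^(3/2) = 14.88.
T₂ = 6643 × 14.88 = 98870 seconds.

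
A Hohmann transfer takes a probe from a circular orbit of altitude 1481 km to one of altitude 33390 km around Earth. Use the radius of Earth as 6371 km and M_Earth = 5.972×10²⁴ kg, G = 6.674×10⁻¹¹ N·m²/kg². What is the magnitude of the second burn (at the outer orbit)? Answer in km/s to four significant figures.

Δv ≈ 1.348 km/s

μ = GM = 6.674×10⁻¹¹ × 5.972×10²⁴ = 3.986×10¹⁴ m³/s².
r₁ = 6371 + 1481 = 7852.0 km = 7.8520×10⁶ m.
r₂ = 6371 + 33390 = 39761 km = 3.9761×10⁷ m.
Transfer ellipse a_t = (r₁ + r₂)/2 = 2.381×10⁷ m.
At r₁: circular v_c1 = √(μ/r₁) = 7125 m/s; transfer-perigee v_p = √[μ(2/r₁ − 1/a_t)] = 9208 m/s.
At r₂: circular v_c2 = √(μ/r₂) = 3166 m/s; transfer-apogee v_a = √[μ(2/r₂ − 1/a_t)] = 1818 m/s.
Δv₂ = v_c2 − v_a = 1348 m/s.
= 1.348 km/s.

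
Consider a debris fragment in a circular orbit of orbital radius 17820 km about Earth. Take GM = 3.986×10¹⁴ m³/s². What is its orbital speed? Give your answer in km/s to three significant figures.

r = 17820 km = 1.782×10⁷ m.
For a circular orbit v = √(μ/r) = √(3.986×10¹⁴ / 1.782×10⁷) = √(2.237×10⁷) = 4729 m/s.
That is 4.729 km/s.

v ≈ 4.73 km/s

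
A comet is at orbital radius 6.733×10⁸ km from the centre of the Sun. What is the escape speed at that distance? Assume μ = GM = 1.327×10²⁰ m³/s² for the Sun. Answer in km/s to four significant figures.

r = 6.733×10⁸ km = 6.733×10¹¹ m.
Escape speed v_esc = √(2μ/r) = √(2 × 1.327×10²⁰ / 6.733×10¹¹) = √(3.942×10⁸) = 19850 m/s.
= 19.85 km/s.

v_esc ≈ 19.85 km/s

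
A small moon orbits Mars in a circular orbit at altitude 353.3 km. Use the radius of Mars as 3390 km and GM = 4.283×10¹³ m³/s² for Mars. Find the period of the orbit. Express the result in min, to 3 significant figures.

T ≈ 116 min

r = 3390 + 353.3 = 3743.3 km = 3.7433×10⁶ m.
Kepler's third law: T = 2π√(r³/μ) = 2π√((3.743×10⁶)³ / 4.283×10¹³).
r³/μ = 1.225×10⁶ s², so T = 2π × 1.107×10³ = 6.953×10³ s.
Converting: 6.953×10³ s ÷ 60.00 = 115.9 min.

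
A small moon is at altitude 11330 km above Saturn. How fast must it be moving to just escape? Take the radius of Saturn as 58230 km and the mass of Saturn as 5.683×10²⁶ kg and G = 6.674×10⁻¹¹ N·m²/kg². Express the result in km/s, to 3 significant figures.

v_esc ≈ 33.0 km/s

μ = GM = 6.674×10⁻¹¹ × 5.683×10²⁶ = 3.793×10¹⁶ m³/s².
r = 58230 + 11330 = 69560 km = 6.9560×10⁷ m.
Escape speed v_esc = √(2μ/r) = √(2 × 3.793×10¹⁶ / 6.956×10⁷) = √(1.091×10⁹) = 33020 m/s.
= 33.02 km/s.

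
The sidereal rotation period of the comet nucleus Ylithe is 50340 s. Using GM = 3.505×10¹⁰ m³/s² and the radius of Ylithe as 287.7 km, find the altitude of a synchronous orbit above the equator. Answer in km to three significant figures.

A synchronous orbit has period T, so by Kepler's third law a = (μT²/4π²)^(1/3).
μT²/4π² = 3.505×10¹⁰ × (5.034×10⁴)² / 39.48 = 2.250×10¹⁸ m³.
a = 1.310×10⁶ m = 1310.3 km.
Altitude h = a − R = 1310.3 − 287.7 = 1022.6 km.

h_sync ≈ 1020 km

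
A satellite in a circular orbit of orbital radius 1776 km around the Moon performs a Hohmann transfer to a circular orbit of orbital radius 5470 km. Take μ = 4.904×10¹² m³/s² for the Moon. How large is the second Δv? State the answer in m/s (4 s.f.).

r₁ = 1776 km = 1.776×10⁶ m.
r₂ = 5470 km = 5.470×10⁶ m.
Transfer ellipse a_t = (r₁ + r₂)/2 = 3.623×10⁶ m.
At r₁: circular v_c1 = √(μ/r₁) = 1662 m/s; transfer-perilune v_p = √[μ(2/r₁ − 1/a_t)] = 2042 m/s.
At r₂: circular v_c2 = √(μ/r₂) = 946.9 m/s; transfer-apolune v_a = √[μ(2/r₂ − 1/a_t)] = 662.9 m/s.
Δv₂ = v_c2 − v_a = 283.9 m/s.

Δv ≈ 283.9 m/s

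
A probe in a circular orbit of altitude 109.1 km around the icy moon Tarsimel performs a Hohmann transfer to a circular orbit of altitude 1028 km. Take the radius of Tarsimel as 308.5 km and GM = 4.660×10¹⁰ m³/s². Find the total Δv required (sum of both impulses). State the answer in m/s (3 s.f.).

Δv_total ≈ 136 m/s

r₁ = 308.5 + 109.1 = 417.60 km = 4.1760×10⁵ m.
r₂ = 308.5 + 1028 = 1336.5 km = 1.3365×10⁶ m.
Transfer ellipse a_t = (r₁ + r₂)/2 = 8.770×10⁵ m.
At r₁: circular v_c1 = √(μ/r₁) = 334.1 m/s; transfer-periapsis v_p = √[μ(2/r₁ − 1/a_t)] = 412.4 m/s.
Δv₁ = v_p − v_c1 = 78.32 m/s.
At r₂: circular v_c2 = √(μ/r₂) = 186.7 m/s; transfer-apoapsis v_a = √[μ(2/r₂ − 1/a_t)] = 128.8 m/s.
Δv₂ = v_c2 − v_a = 57.88 m/s.
Total Δv = Δv₁ + Δv₂ = 136.2 m/s.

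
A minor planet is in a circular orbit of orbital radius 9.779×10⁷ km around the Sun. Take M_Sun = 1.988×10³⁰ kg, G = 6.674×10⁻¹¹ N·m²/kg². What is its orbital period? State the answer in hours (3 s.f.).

T ≈ 4630 hours

μ = GM = 6.674×10⁻¹¹ × 1.988×10³⁰ = 1.327×10²⁰ m³/s².
r = 9.779×10⁷ km = 9.779×10¹⁰ m.
Kepler's third law: T = 2π√(r³/μ) = 2π√((9.779×10¹⁰)³ / 1.327×10²⁰).
r³/μ = 7.048×10¹² s², so T = 2π × 2.655×10⁶ = 1.668×10⁷ s.
Converting: 1.668×10⁷ s ÷ 3600 = 4634 hours.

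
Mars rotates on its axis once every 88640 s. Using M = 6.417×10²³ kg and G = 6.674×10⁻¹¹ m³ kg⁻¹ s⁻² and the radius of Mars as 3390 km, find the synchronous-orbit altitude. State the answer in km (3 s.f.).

h_sync ≈ 17000 km

μ = GM = 6.674×10⁻¹¹ × 6.417×10²³ = 4.283×10¹³ m³/s².
A synchronous orbit has period T, so by Kepler's third law a = (μT²/4π²)^(1/3).
μT²/4π² = 4.283×10¹³ × (8.864×10⁴)² / 39.48 = 8.524×10²¹ m³.
a = 2.043×10⁷ m = 20427 km.
Altitude h = a − R = 20427 − 3390 = 17037 km.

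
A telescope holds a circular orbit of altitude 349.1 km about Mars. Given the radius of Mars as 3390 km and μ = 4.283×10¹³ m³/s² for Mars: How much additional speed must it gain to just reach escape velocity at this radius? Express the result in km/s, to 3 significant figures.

r = 3390 + 349.1 = 3739.1 km = 3.7391×10⁶ m.
Circular speed v_c = √(μ/r) = 3384 m/s.
Escape speed v_esc = √(2μ/r) = √2 × v_c = 4786 m/s.
Δv = v_esc − v_c = 1402 m/s = 1.402 km/s.

Δv ≈ 1.40 km/s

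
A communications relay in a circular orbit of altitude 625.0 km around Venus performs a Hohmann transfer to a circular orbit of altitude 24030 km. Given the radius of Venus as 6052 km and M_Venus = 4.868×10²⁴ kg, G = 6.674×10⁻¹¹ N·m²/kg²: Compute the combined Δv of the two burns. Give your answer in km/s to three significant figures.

μ = GM = 6.674×10⁻¹¹ × 4.868×10²⁴ = 3.249×10¹⁴ m³/s².
r₁ = 6052 + 625.0 = 6677.0 km = 6.6770×10⁶ m.
r₂ = 6052 + 24030 = 30082 km = 3.0082×10⁷ m.
Transfer ellipse a_t = (r₁ + r₂)/2 = 1.838×10⁷ m.
At r₁: circular v_c1 = √(μ/r₁) = 6976 m/s; transfer-periapsis v_p = √[μ(2/r₁ − 1/a_t)] = 8924 m/s.
Δv₁ = v_p − v_c1 = 1949 m/s.
At r₂: circular v_c2 = √(μ/r₂) = 3286 m/s; transfer-apoapsis v_a = √[μ(2/r₂ − 1/a_t)] = 1981 m/s.
Δv₂ = v_c2 − v_a = 1306 m/s.
Total Δv = Δv₁ + Δv₂ = 3254 m/s = 3.254 km/s.

Δv_total ≈ 3.25 km/s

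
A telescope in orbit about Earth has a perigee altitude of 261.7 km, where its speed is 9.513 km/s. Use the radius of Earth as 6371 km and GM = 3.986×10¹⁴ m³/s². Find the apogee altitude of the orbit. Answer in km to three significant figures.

apogee altitude ≈ 13800 km

r_p = 6371 + 261.7 = 6632.7 km = 6.633×10⁶ m.
Specific energy ε = v²/2 − μ/r = -1.485×10⁷ J/kg, so a = −μ/(2ε) = 1.342×10⁷ m.
The apsides satisfy r_p + r_a = 2a, so the apogee radius is 2a − r_p = 2.021×10⁷ m = 20213 km.
Apogee altitude = 20213 − 6371 = 13842 km.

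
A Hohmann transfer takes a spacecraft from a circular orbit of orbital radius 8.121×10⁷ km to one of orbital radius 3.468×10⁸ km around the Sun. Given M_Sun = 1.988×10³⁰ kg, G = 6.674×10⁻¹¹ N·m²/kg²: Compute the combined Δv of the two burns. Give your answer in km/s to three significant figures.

μ = GM = 6.674×10⁻¹¹ × 1.988×10³⁰ = 1.327×10²⁰ m³/s².
r₁ = 8.121×10⁷ km = 8.121×10¹⁰ m.
r₂ = 3.468×10⁸ km = 3.468×10¹¹ m.
Transfer ellipse a_t = (r₁ + r₂)/2 = 2.140×10¹¹ m.
At r₁: circular v_c1 = √(μ/r₁) = 40420 m/s; transfer-perihelion v_p = √[μ(2/r₁ − 1/a_t)] = 51450 m/s.
Δv₁ = v_p − v_c1 = 11030 m/s.
At r₂: circular v_c2 = √(μ/r₂) = 19560 m/s; transfer-aphelion v_a = √[μ(2/r₂ − 1/a_t)] = 12050 m/s.
Δv₂ = v_c2 − v_a = 7511 m/s.
Total Δv = Δv₁ + Δv₂ = 18550 m/s = 18.55 km/s.

Δv_total ≈ 18.5 km/s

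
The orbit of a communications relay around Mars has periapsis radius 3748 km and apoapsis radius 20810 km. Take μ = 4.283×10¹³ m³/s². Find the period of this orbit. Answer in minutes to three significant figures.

T ≈ 688 minutes

Semi-major axis a = (r_p + r_a)/2 = (3748.0 + 20810)/2 = 12279 km = 1.228×10⁷ m.
By Kepler's third law T = 2π√(a³/μ) = 2π × 6.575×10³ = 4.131×10⁴ s.
= 688.5 minutes.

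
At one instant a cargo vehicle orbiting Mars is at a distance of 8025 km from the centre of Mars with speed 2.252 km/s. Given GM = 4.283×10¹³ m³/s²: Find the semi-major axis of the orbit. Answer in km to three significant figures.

r = 8.025×10⁶ m.
Specific orbital energy ε = v²/2 − μ/r = (2252)²/2 − 4.283×10¹³/8.025×10⁶ = -2.801×10⁶ J/kg.
Since ε = −μ/(2a), a = −μ/(2ε) = 7.645×10⁶ m = 7644.6 km.

a ≈ 7640 km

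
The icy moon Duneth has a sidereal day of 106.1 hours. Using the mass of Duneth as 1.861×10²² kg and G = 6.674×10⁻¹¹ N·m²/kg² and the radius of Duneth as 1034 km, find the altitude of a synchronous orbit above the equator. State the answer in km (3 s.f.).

h_sync ≈ 15600 km

μ = GM = 6.674×10⁻¹¹ × 1.861×10²² = 1.242×10¹² m³/s².
T = 106.1 hours = 3.820×10⁵ s.
A synchronous orbit has period T, so by Kepler's third law a = (μT²/4π²)^(1/3).
μT²/4π² = 1.242×10¹² × (3.820×10⁵)² / 39.48 = 4.590×10²¹ m³.
a = 1.662×10⁷ m = 16619 km.
Altitude h = a − R = 16619 − 1034 = 15585 km.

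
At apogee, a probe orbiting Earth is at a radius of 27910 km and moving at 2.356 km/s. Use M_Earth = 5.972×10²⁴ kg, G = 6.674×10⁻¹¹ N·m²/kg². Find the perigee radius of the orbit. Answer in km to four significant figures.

perigee radius ≈ 6733 km

μ = GM = 6.674×10⁻¹¹ × 5.972×10²⁴ = 3.986×10¹⁴ m³/s².
r_a = 2.791×10⁷ m.
Specific energy ε = v²/2 − μ/r = -1.151×10⁷ J/kg, so a = −μ/(2ε) = 1.732×10⁷ m.
The apsides satisfy r_p + r_a = 2a, so the perigee radius is 2a − r_a = 6.733×10⁶ m = 6732.6 km.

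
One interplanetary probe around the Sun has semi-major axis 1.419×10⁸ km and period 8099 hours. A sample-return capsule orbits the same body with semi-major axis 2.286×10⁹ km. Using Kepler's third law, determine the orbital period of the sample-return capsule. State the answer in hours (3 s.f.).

Kepler's third law: T² ∝ a³, so T₂ = T₁ (a₂/a₁)^(3/2).
a₂/a₁ = 16.11, (a₂/a₁)^(3/2) = 64.66.
T₂ = 8099 × 64.66 = 5.237×10⁵ hours.

T₂ ≈ 5.24×10⁵ hours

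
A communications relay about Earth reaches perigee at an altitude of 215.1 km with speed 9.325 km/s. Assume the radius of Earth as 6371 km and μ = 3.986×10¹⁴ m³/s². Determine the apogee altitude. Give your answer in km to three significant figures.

r_p = 6371 + 215.1 = 6586.1 km = 6.586×10⁶ m.
Specific energy ε = v²/2 − μ/r = -1.704×10⁷ J/kg, so a = −μ/(2ε) = 1.169×10⁷ m.
The apsides satisfy r_p + r_a = 2a, so the apogee radius is 2a − r_p = 1.680×10⁷ m = 16801 km.
Apogee altitude = 16801 − 6371 = 10430 km.

apogee altitude ≈ 10400 km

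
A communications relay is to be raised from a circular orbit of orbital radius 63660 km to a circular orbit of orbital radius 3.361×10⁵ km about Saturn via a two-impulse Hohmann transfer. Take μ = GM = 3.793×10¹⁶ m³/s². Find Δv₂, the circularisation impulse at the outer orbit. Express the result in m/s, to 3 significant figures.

r₁ = 63660 km = 6.366×10⁷ m.
r₂ = 3.361×10⁵ km = 3.361×10⁸ m.
Transfer ellipse a_t = (r₁ + r₂)/2 = 1.999×10⁸ m.
At r₁: circular v_c1 = √(μ/r₁) = 24410 m/s; transfer-perikrone v_p = √[μ(2/r₁ − 1/a_t)] = 31650 m/s.
At r₂: circular v_c2 = √(μ/r₂) = 10620 m/s; transfer-apokrone v_a = √[μ(2/r₂ − 1/a_t)] = 5995 m/s.
Δv₂ = v_c2 − v_a = 4628 m/s.

Δv ≈ 4630 m/s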